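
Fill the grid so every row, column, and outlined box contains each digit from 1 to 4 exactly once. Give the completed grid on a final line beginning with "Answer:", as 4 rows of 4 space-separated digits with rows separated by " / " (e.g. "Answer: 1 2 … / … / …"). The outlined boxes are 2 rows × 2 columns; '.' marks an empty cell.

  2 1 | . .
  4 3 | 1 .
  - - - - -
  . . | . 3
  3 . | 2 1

Step 1. [r3c3∈{4}] r3c3 is down to just 4 ⇒ r3c3=4.
Step 2. [r2c4∈{2}] r2c4 has the single candidate 2 ⇒ r2c4=2.
Step 3. [r4c2∈{4}] r4c2 is down to just 4 ⇒ r4c2=4.
Step 4. [r1c4∈{4}] nothing but 4 survives at r1c4 ⇒ r1c4=4.
Step 5. [r3c2∈{2}] nothing but 2 survives at r3c2. So r3c2=2.
Step 6. [r1c3∈{3}] nothing but 3 survives at r1c3 ⇒ r1c3=3.
Step 7. [r3c1∈{1}] r3c1's peers cover all but 1. So r3c1=1.

Answer: 2 1 3 4 / 4 3 1 2 / 1 2 4 3 / 3 4 2 1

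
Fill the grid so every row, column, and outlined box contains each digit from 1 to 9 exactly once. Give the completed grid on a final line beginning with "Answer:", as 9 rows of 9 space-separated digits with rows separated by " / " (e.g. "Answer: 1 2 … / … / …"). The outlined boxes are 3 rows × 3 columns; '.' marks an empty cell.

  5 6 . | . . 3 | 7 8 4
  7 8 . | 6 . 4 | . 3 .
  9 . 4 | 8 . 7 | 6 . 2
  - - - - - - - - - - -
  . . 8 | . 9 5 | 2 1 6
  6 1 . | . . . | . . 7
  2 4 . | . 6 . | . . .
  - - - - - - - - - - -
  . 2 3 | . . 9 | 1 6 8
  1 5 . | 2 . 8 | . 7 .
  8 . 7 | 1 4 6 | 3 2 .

Step 1. [r8c9∈{9}] r8c9's peers cover all but 9 ⇒ r8c9=9.
Step 2. [r3c8∈{5}] r3c8 is down to just 5, so r3c8=5.
Step 3. [r6c8∈{9}] r6c8's peers cover all but 9 ⇒ r6c8=9.
Step 4. [r4c4∈{3,4,7}] row 4 places 4 nowhere but r4c4 ⇒ r4c4=4.
Step 5. [r2c5∈{1,2,5}] in row 2, 5 fits only at r2c5, so r2c5=5.
Step 6. [r1c5∈{1,2}] across box 2, 2 lands solely at r1c5. So r1c5=2.
Step 7. [r6c3∈{5}] r6c3 is down to just 5. So r6c3=5.
Step 8. [r5c7∈{4,5,8}] across row 5, 5 lands solely at r5c7. So r5c7=5.
Step 9. [r5c4∈{3}] only 3 remains possible at r5c4 ⇒ r5c4=3.
Step 10. [r2c9∈{1}] r2c9's peers cover all but 1. So r2c9=1.
Step 11. [r6c4∈{7}] r6c4's peers cover all but 7. So r6c4=7.
Step 12. [r3c2∈{3}] r3c2's peers cover all but 3 ⇒ r3c2=3.
Step 13. [r7c5∈{7}] r7c5 is down to just 7 ⇒ r7c5=7.
Step 14. [r5c6∈{2}] nothing but 2 survives at r5c6 ⇒ r5c6=2.
Step 15. [r1c4∈{9}] r1c4 has the single candidate 9 ⇒ r1c4=9.
Step 16. [r2c3∈{2}] r2c3 is down to just 2, so r2c3=2.
Step 17. [r7c4∈{5}] r7c4 is down to just 5, so r7c4=5.
Step 18. [r8c3∈{6}] only 6 remains possible at r8c3 ⇒ r8c3=6.
Step 19. [r1c3∈{1}] r1c3's peers cover all but 1 ⇒ r1c3=1.
Step 20. [r5c5∈{8}] only 8 remains possible at r5c5 ⇒ r5c5=8.
Step 21. [r6c6∈{1}] r6c6 is down to just 1. So r6c6=1.
Step 22. [r5c8∈{4}] r5c8 is down to just 4. So r5c8=4.
Step 23. [r9c2∈{9}] only 9 remains possible at r9c2, so r9c2=9.
Step 24. [r8c7∈{4}] nothing but 4 survives at r8c7 ⇒ r8c7=4.
Step 25. [r4c1∈{3}] nothing but 3 survives at r4c1 ⇒ r4c1=3.
Step 26. [r2c7∈{9}] r2c7's peers cover all but 9, so r2c7=9.
Step 27. [r5c3∈{9}] r5c3 has the single candidate 9 ⇒ r5c3=9.
Step 28. [r9c9∈{5}] nothing but 5 survives at r9c9 ⇒ r9c9=5.
Step 29. [r8c5∈{3}] nothing but 3 survives at r8c5. So r8c5=3.
Step 30. [r3c5∈{1}] r3c5 is down to just 1, so r3c5=1.
Step 31. [r7c1∈{4}] only 4 remains possible at r7c1, so r7c1=4.
Step 32. [r4c2∈{7}] nothing but 7 survives at r4c2 ⇒ r4c2=7.
Step 33. [r6c9∈{3}] r6c9's peers cover all but 3 ⇒ r6c9=3.
Step 34. [r6c7∈{8}] r6c7 is down to just 8, so r6c7=8.

Answer: 5 6 1 9 2 3 7 8 4 / 7 8 2 6 5 4 9 3 1 / 9 3 4 8 1 7 6 5 2 / 3 7 8 4 9 5 2 1 6 / 6 1 9 3 8 2 5 4 7 / 2 4 5 7 6 1 8 9 3 / 4 2 3 5 7 9 1 6 8 / 1 5 6 2 3 8 4 7 9 / 8 9 7 1 4 6 3 2 5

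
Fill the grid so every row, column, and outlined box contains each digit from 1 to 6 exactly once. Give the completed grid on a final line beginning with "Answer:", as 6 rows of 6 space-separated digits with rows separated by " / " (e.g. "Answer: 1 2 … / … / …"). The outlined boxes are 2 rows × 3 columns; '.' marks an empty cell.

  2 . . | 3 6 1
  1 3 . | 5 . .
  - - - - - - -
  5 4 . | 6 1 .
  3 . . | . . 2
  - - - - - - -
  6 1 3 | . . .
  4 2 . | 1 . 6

Step 1. [r2c6∈{4}] nothing but 4 survives at r2c6, so r2c6=4.
Step 2. [r4c5∈{4,5}] row 4 places 5 nowhere but r4c5, so r4c5=5.
Step 3. [r5c5∈{2,4}] across col 5, 4 lands solely at r5c5, so r5c5=4.
Step 4. [r2c3∈{6}] nothing but 6 survives at r2c3. So r2c3=6.
Step 5. [r1c2∈{5}] nothing but 5 survives at r1c2. So r1c2=5.
Step 6. [r3c3∈{2}] nothing but 2 survives at r3c3, so r3c3=2.
Step 7. [r5c6∈{5}] only 5 remains possible at r5c6. So r5c6=5.
Step 8. [r1c3∈{4}] nothing but 4 survives at r1c3. So r1c3=4.
Step 9. [r2c5∈{2}] only 2 remains possible at r2c5, so r2c5=2.
Step 10. [r6c3∈{5}] r6c3 is down to just 5, so r6c3=5.
Step 11. [r4c2∈{6}] nothing but 6 survives at r4c2. So r4c2=6.
Step 12. [r4c4∈{4}] r4c4's peers cover all but 4, so r4c4=4.
Step 13. [r4c3∈{1}] nothing but 1 survives at r4c3. So r4c3=1.
Step 14. [r6c5∈{3}] r6c5 has the single candidate 3. So r6c5=3.
Step 15. [r3c6∈{3}] r3c6 has the single candidate 3 ⇒ r3c6=3.
Step 16. [r5c4∈{2}] r5c4 is down to just 2. So r5c4=2.

Answer: 2 5 4 3 6 1 / 1 3 6 5 2 4 / 5 4 2 6 1 3 / 3 6 1 4 5 2 / 6 1 3 2 4 5 / 4 2 5 1 3 6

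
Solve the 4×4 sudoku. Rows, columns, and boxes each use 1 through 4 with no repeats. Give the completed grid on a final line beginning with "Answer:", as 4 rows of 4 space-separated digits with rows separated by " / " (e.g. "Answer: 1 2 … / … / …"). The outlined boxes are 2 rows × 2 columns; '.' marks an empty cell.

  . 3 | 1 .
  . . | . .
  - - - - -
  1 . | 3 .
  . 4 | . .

Step 1. [r4c3∈{2}] r4c3's peers cover all but 2 ⇒ r4c3=2.
Step 2. [r2c3∈{4}] only 4 remains possible at r2c3 ⇒ r2c3=4.
Step 3. [r2c1∈{2}] nothing but 2 survives at r2c1, so r2c1=2.
Step 4. [r4c1∈{3}] r4c1's peers cover all but 3 ⇒ r4c1=3.
Step 5. [r2c4∈{3}] nothing but 3 survives at r2c4. So r2c4=3.
Step 6. [r3c2∈{2}] r3c2's peers cover all but 2 ⇒ r3c2=2.
Step 7. [r4c4∈{1}] nothing but 1 survives at r4c4. So r4c4=1.
Step 8. [r3c4∈{4}] r3c4's peers cover all but 4 ⇒ r3c4=4.
Step 9. [r1c1∈{4}] r1c1 has the single candidate 4 ⇒ r1c1=4.
Step 10. [r2c2∈{1}] only 1 remains possible at r2c2 ⇒ r2c2=1.
Step 11. [r1c4∈{2}] r1c4's peers cover all but 2, so r1c4=2.

Answer: 4 3 1 2 / 2 1 4 3 / 1 2 3 4 / 3 4 2 1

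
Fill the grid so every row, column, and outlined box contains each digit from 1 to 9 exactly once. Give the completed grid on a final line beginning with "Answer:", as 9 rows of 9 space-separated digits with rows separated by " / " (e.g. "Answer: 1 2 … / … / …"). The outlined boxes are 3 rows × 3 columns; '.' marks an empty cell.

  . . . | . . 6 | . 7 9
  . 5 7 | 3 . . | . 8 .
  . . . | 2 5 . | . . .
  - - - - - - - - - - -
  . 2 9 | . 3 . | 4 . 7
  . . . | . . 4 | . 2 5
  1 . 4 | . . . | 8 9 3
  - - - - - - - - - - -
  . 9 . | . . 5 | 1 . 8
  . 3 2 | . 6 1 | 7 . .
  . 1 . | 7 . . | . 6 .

Step 1. [r8c9∈{4}] r8c9 has the single candidate 4, so r8c9=4.
Step 2. [r5c7∈{6}] only 6 remains possible at r5c7, so r5c7=6.
Step 3. [r4c6∈{8}] r4c6's peers cover all but 8, so r4c6=8.
Step 4. [r9c7∈{2,3,5,9}] 9 has one home in col 7: r9c7, so r9c7=9.
Step 5. [r3c7∈{3}] r3c7 is down to just 3. So r3c7=3.
Step 6. [r4c1∈{5,6}] 5 has one home in box 4: r4c1 ⇒ r4c1=5.
Step 7. [r8c1∈{8}] nothing but 8 survives at r8c1 ⇒ r8c1=8.
Step 8. [r9c1∈{4}] nothing but 4 survives at r9c1, so r9c1=4.
Step 9. [r1c4∈{1,4,8}] r1c4 is the only open cell in col 4 admitting 8. So r1c4=8.
Step 10. [r7c5∈{2,4}] row 7 places 2 nowhere but r7c5 ⇒ r7c5=2.
Step 11. [r2c6∈{9}] only 9 remains possible at r2c6, so r2c6=9.
Step 12. [r5c5∈{1,7,9}] across col 5, 9 lands solely at r5c5. So r5c5=9.
Step 13. [r2c7∈{2}] r2c7's peers cover all but 2 ⇒ r2c7=2.
Step 14. [r2c1∈{6}] r2c1 has the single candidate 6. So r2c1=6.
Step 15. [r2c9∈{1}] r2c9's peers cover all but 1, so r2c9=1.
Step 16. [r4c4∈{1,6}] 6 has one home in row 4: r4c4, so r4c4=6.
Step 17. [r1c2∈{4}] r1c2 is down to just 4 ⇒ r1c2=4.
Step 18. [r6c5∈{7}] r6c5 has the single candidate 7. So r6c5=7.
Step 19. [r3c2∈{8}] only 8 remains possible at r3c2, so r3c2=8.
Step 20. [r1c5∈{1}] r1c5's peers cover all but 1. So r1c5=1.
Step 21. [r1c3∈{3}] r1c3 is down to just 3, so r1c3=3.
Step 22. [r5c2∈{7}] r5c2 is down to just 7, so r5c2=7.
Step 23. [r1c1∈{2}] only 2 remains possible at r1c1. So r1c1=2.
Step 24. [r9c3∈{5}] only 5 remains possible at r9c3. So r9c3=5.
Step 25. [r3c1∈{9}] r3c1 is down to just 9, so r3c1=9.
Step 26. [r1c7∈{5}] r1c7 has the single candidate 5. So r1c7=5.
Step 27. [r9c6∈{3}] r9c6 is down to just 3 ⇒ r9c6=3.
Step 28. [r8c8∈{5}] r8c8 has the single candidate 5, so r8c8=5.
Step 29. [r3c8∈{4}] r3c8 is down to just 4 ⇒ r3c8=4.
Step 30. [r3c9∈{6}] nothing but 6 survives at r3c9, so r3c9=6.
Step 31. [r6c4∈{5}] r6c4 is down to just 5 ⇒ r6c4=5.
Step 32. [r5c3∈{8}] r5c3 has the single candidate 8. So r5c3=8.
Step 33. [r3c6∈{7}] only 7 remains possible at r3c6 ⇒ r3c6=7.
Step 34. [r9c5∈{8}] r9c5 has the single candidate 8. So r9c5=8.
Step 35. [r6c2∈{6}] r6c2 has the single candidate 6. So r6c2=6.
Step 36. [r6c6∈{2}] only 2 remains possible at r6c6, so r6c6=2.
Step 37. [r8c4∈{9}] r8c4 is down to just 9 ⇒ r8c4=9.
Step 38. [r9c9∈{2}] r9c9's peers cover all but 2, so r9c9=2.
Step 39. [r2c5∈{4}] nothing but 4 survives at r2c5. So r2c5=4.
Step 40. [r7c4∈{4}] only 4 remains possible at r7c4. So r7c4=4.
Step 41. [r4c8∈{1}] r4c8 is down to just 1. So r4c8=1.
Step 42. [r7c1∈{7}] r7c1 is down to just 7 ⇒ r7c1=7.
Step 43. [r3c3∈{1}] r3c3 has the single candidate 1, so r3c3=1.
Step 44. [r7c3∈{6}] r7c3 is down to just 6. So r7c3=6.
Step 45. [r5c4∈{1}] r5c4 has the single candidate 1 ⇒ r5c4=1.
Step 46. [r7c8∈{3}] only 3 remains possible at r7c8 ⇒ r7c8=3.
Step 47. [r5c1∈{3}] nothing but 3 survives at r5c1. So r5c1=3.

Answer: 2 4 3 8 1 6 5 7 9 / 6 5 7 3 4 9 2 8 1 / 9 8 1 2 5 7 3 4 6 / 5 2 9 6 3 8 4 1 7 / 3 7 8 1 9 4 6 2 5 / 1 6 4 5 7 2 8 9 3 / 7 9 6 4 2 5 1 3 8 / 8 3 2 9 6 1 7 5 4 / 4 1 5 7 8 3 9 6 2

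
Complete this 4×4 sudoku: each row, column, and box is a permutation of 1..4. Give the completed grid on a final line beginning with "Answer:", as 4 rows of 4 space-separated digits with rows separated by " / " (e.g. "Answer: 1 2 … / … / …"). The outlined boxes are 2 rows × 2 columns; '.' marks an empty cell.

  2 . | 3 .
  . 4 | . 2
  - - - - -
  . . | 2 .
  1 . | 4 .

Step 1. [r3c2∈{3}] r3c2's peers cover all but 3 ⇒ r3c2=3.
Step 2. [r1c2∈{1}] r1c2 has the single candidate 1. So r1c2=1.
Step 3. [r2c1∈{3}] r2c1's peers cover all but 3, so r2c1=3.
Step 4. [r4c2∈{2}] r4c2 has the single candidate 2 ⇒ r4c2=2.
Step 5. [r1c4∈{4}] only 4 remains possible at r1c4, so r1c4=4.
Step 6. [r3c1∈{4}] r3c1 is down to just 4. So r3c1=4.
Step 7. [r2c3∈{1}] only 1 remains possible at r2c3 ⇒ r2c3=1.
Step 8. [r4c4∈{3}] nothing but 3 survives at r4c4, so r4c4=3.
Step 9. [r3c4∈{1}] only 1 remains possible at r3c4 ⇒ r3c4=1.

Answer: 2 1 3 4 / 3 4 1 2 / 4 3 2 1 / 1 2 4 3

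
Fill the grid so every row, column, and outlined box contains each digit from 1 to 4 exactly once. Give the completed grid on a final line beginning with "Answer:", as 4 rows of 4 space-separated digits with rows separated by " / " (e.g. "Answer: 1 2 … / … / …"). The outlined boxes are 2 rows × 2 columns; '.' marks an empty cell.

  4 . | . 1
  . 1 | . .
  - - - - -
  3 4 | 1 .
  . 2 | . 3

Step 1. [r2c3∈{2,3,4}] across row 2, 3 lands solely at r2c3. So r2c3=3.
Step 2. [r2c4∈{2,4}] 4 has one home in row 2: r2c4. So r2c4=4.
Step 3. [r1c3∈{2}] r1c3 is down to just 2. So r1c3=2.
Step 4. [r4c1∈{1}] r4c1 has the single candidate 1 ⇒ r4c1=1.
Step 5. [r2c1∈{2}] nothing but 2 survives at r2c1, so r2c1=2.
Step 6. [r1c2∈{3}] nothing but 3 survives at r1c2. So r1c2=3.
Step 7. [r4c3∈{4}] only 4 remains possible at r4c3, so r4c3=4.
Step 8. [r3c4∈{2}] only 2 remains possible at r3c4. So r3c4=2.

Answer: 4 3 2 1 / 2 1 3 4 / 3 4 1 2 / 1 2 4 3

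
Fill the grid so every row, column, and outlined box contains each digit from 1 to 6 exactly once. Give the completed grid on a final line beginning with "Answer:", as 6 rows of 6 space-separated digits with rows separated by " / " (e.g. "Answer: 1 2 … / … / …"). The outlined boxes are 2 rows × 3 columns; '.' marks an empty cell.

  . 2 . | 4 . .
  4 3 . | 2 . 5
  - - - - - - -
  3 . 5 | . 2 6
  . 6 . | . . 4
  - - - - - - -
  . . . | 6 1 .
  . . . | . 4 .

Step 1. [r2c3∈{1,6}] r2c3 is the only open cell in row 2 admitting 1 ⇒ r2c3=1.
Step 2. [r6c4∈{3,5}] r6c4 is the only open cell in box 6 admitting 5 ⇒ r6c4=5.
Step 3. [r4c3∈{2}] only 2 remains possible at r4c3, so r4c3=2.
Step 4. [r1c3∈{6}] r1c3 has the single candidate 6. So r1c3=6.
Step 5. [r4c1∈{1}] nothing but 1 survives at r4c1. So r4c1=1.
Step 6. [r5c2∈{4,5}] 5 has one home in col 2: r5c2, so r5c2=5.
Step 7. [r1c5∈{3}] nothing but 3 survives at r1c5 ⇒ r1c5=3.
Step 8. [r5c1∈{2}] r5c1's peers cover all but 2. So r5c1=2.
Step 9. [r5c6∈{3}] r5c6's peers cover all but 3, so r5c6=3.
Step 10. [r6c1∈{6}] r6c1 has the single candidate 6, so r6c1=6.
Step 11. [r4c5∈{5}] r4c5 is down to just 5 ⇒ r4c5=5.
Step 12. [r2c5∈{6}] r2c5 is down to just 6 ⇒ r2c5=6.
Step 13. [r6c3∈{3}] r6c3 is down to just 3 ⇒ r6c3=3.
Step 14. [r6c2∈{1}] only 1 remains possible at r6c2. So r6c2=1.
Step 15. [r3c2∈{4}] r3c2 has the single candidate 4. So r3c2=4.
Step 16. [r1c6∈{1}] r1c6 is down to just 1, so r1c6=1.
Step 17. [r5c3∈{4}] r5c3 has the single candidate 4, so r5c3=4.
Step 18. [r4c4∈{3}] r4c4 is down to just 3. So r4c4=3.
Step 19. [r6c6∈{2}] nothing but 2 survives at r6c6 ⇒ r6c6=2.
Step 20. [r3c4∈{1}] only 1 remains possible at r3c4 ⇒ r3c4=1.
Step 21. [r1c1∈{5}] r1c1's peers cover all but 5. So r1c1=5.

Answer: 5 2 6 4 3 1 / 4 3 1 2 6 5 / 3 4 5 1 2 6 / 1 6 2 3 5 4 / 2 5 4 6 1 3 / 6 1 3 5 4 2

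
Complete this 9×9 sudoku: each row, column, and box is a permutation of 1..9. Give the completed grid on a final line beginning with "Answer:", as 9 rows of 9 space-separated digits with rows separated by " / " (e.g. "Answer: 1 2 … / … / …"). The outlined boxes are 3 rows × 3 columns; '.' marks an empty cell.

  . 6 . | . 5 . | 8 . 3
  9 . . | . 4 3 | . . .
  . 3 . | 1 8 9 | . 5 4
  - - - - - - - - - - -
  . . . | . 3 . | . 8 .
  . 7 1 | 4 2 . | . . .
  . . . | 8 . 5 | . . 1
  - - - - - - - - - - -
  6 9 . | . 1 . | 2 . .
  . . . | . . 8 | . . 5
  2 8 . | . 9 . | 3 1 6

Step 1. [r3c3∈{2,7}] across row 3, 2 lands solely at r3c3. So r3c3=2.
Step 2. [r3c7∈{6,7}] r3c7 is the only open cell in row 3 admitting 6. So r3c7=6.
Step 3. [r5c9∈{9}] r5c9 has the single candidate 9 ⇒ r5c9=9.
Step 4. [r8c4∈{2,3,6,7}] 2 has one home in row 8: r8c4 ⇒ r8c4=2.
Step 5. [r1c4∈{7}] nothing but 7 survives at r1c4 ⇒ r1c4=7.
Step 6. [r1c3∈{4}] r1c3 is down to just 4. So r1c3=4.
Step 7. [r5c6∈{6}] r5c6's peers cover all but 6. So r5c6=6.
Step 8. [r6c8∈{2,3,4,6,7}] r6c8 is the only open cell in col 8 admitting 6. So r6c8=6.
Step 9. [r6c5∈{7}] r6c5's peers cover all but 7, so r6c5=7.
Step 10. [r6c7∈{4}] only 4 remains possible at r6c7. So r6c7=4.
Step 11. [r6c1∈{3}] r6c1's peers cover all but 3. So r6c1=3.
Step 12. [r4c9∈{2,7}] across box 6, 2 lands solely at r4c9, so r4c9=2.
Step 13. [r2c9∈{7}] only 7 remains possible at r2c9, so r2c9=7.
Step 14. [r8c7∈{7,9}] across col 7, 9 lands solely at r8c7. So r8c7=9.
Step 15. [r4c3∈{5,6,9}] 6 has one home in row 4: r4c3. So r4c3=6.
Step 16. [r9c6∈{4,7}] row 9 places 4 nowhere but r9c6, so r9c6=4.
Step 17. [r9c3∈{5,7}] 7 has one home in row 9: r9c3 ⇒ r9c3=7.
Step 18. [r7c3∈{3,5}] across box 7, 5 lands solely at r7c3, so r7c3=5.
Step 19. [r2c2∈{1,5}] in row 2, 5 fits only at r2c2 ⇒ r2c2=5.
Step 20. [r8c8∈{4,7}] 7 has one home in row 8: r8c8, so r8c8=7.
Step 21. [r4c2∈{4}] r4c2 has the single candidate 4. So r4c2=4.
Step 22. [r5c7∈{5}] only 5 remains possible at r5c7 ⇒ r5c7=5.
Step 23. [r1c1∈{1}] r1c1 is down to just 1 ⇒ r1c1=1.
Step 24. [r1c8∈{2,9}] across row 1, 9 lands solely at r1c8, so r1c8=9.
Step 25. [r2c7∈{1}] nothing but 1 survives at r2c7. So r2c7=1.
Step 26. [r8c3∈{3}] r8c3's peers cover all but 3, so r8c3=3.
Step 27. [r5c8∈{3}] nothing but 3 survives at r5c8. So r5c8=3.
Step 28. [r4c1∈{5}] nothing but 5 survives at r4c1. So r4c1=5.
Step 29. [r4c7∈{7}] r4c7 has the single candidate 7 ⇒ r4c7=7.
Step 30. [r6c2∈{2}] only 2 remains possible at r6c2. So r6c2=2.
Step 31. [r8c5∈{6}] r8c5's peers cover all but 6. So r8c5=6.
Step 32. [r7c6∈{7}] r7c6 is down to just 7, so r7c6=7.
Step 33. [r7c4∈{3}] r7c4 is down to just 3. So r7c4=3.
Step 34. [r8c1∈{4}] only 4 remains possible at r8c1, so r8c1=4.
Step 35. [r7c8∈{4}] r7c8 has the single candidate 4, so r7c8=4.
Step 36. [r1c6∈{2}] r1c6 is down to just 2. So r1c6=2.
Step 37. [r9c4∈{5}] r9c4's peers cover all but 5, so r9c4=5.
Step 38. [r2c8∈{2}] r2c8 is down to just 2 ⇒ r2c8=2.
Step 39. [r7c9∈{8}] nothing but 8 survives at r7c9 ⇒ r7c9=8.
Step 40. [r2c4∈{6}] nothing but 6 survives at r2c4, so r2c4=6.
Step 41. [r4c6∈{1}] r4c6 is down to just 1, so r4c6=1.
Step 42. [r6c3∈{9}] only 9 remains possible at r6c3. So r6c3=9.
Step 43. [r2c3∈{8}] r2c3 is down to just 8. So r2c3=8.
Step 44. [r8c2∈{1}] r8c2 has the single candidate 1, so r8c2=1.
Step 45. [r3c1∈{7}] r3c1's peers cover all but 7. So r3c1=7.
Step 46. [r5c1∈{8}] r5c1's peers cover all but 8, so r5c1=8.
Step 47. [r4c4∈{9}] r4c4 is down to just 9 ⇒ r4c4=9.

Answer: 1 6 4 7 5 2 8 9 3 / 9 5 8 6 4 3 1 2 7 / 7 3 2 1 8 9 6 5 4 / 5 4 6 9 3 1 7 8 2 / 8 7 1 4 2 6 5 3 9 / 3 2 9 8 7 5 4 6 1 / 6 9 5 3 1 7 2 4 8 / 4 1 3 2 6 8 9 7 5 / 2 8 7 5 9 4 3 1 6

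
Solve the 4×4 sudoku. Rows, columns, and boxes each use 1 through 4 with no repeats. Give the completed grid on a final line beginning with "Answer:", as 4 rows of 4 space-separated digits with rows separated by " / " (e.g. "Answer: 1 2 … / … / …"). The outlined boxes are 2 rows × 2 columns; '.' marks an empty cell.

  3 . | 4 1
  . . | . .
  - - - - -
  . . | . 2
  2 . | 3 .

Step 1. [r4c2∈{1,4}] r4c2 is the only open cell in row 4 admitting 1. So r4c2=1.
Step 2. [r3c1∈{4}] r3c1 has the single candidate 4 ⇒ r3c1=4.
Step 3. [r2c2∈{2,4}] in row 2, 4 fits only at r2c2. So r2c2=4.
Step 4. [r2c3∈{2}] r2c3's peers cover all but 2, so r2c3=2.
Step 5. [r2c4∈{3}] nothing but 3 survives at r2c4, so r2c4=3.
Step 6. [r3c2∈{3}] only 3 remains possible at r3c2. So r3c2=3.
Step 7. [r1c2∈{2}] r1c2 has the single candidate 2. So r1c2=2.
Step 8. [r2c1∈{1}] r2c1 has the single candidate 1, so r2c1=1.
Step 9. [r4c4∈{4}] r4c4 is down to just 4. So r4c4=4.
Step 10. [r3c3∈{1}] only 1 remains possible at r3c3. So r3c3=1.

Answer: 3 2 4 1 / 1 4 2 3 / 4 3 1 2 / 2 1 3 4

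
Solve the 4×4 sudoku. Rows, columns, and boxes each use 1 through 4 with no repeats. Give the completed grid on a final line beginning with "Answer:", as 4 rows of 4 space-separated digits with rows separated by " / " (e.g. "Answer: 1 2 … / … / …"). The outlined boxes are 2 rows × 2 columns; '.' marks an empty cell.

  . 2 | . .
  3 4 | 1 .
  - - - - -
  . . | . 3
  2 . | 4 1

Step 1. [r3c2∈{1}] r3c2 has the single candidate 1. So r3c2=1.
Step 2. [r3c1∈{4}] r3c1 is down to just 4, so r3c1=4.
Step 3. [r3c3∈{2}] r3c3's peers cover all but 2. So r3c3=2.
Step 4. [r1c1∈{1}] only 1 remains possible at r1c1, so r1c1=1.
Step 5. [r1c3∈{3}] only 3 remains possible at r1c3 ⇒ r1c3=3.
Step 6. [r4c2∈{3}] r4c2 has the single candidate 3, so r4c2=3.
Step 7. [r1c4∈{4}] r1c4 has the single candidate 4 ⇒ r1c4=4.
Step 8. [r2c4∈{2}] r2c4's peers cover all but 2. So r2c4=2.

Answer: 1 2 3 4 / 3 4 1 2 / 4 1 2 3 / 2 3 4 1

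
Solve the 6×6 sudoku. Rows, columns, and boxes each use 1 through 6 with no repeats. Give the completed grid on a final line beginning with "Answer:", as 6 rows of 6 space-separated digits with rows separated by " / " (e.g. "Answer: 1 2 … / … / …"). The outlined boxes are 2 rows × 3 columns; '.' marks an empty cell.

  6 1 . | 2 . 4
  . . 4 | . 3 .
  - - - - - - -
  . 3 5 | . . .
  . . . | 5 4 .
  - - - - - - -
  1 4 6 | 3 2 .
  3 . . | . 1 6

Step 1. [r4c1∈{2}] r4c1 has the single candidate 2 ⇒ r4c1=2.
Step 2. [r6c2∈{2,5}] in row 6, 5 fits only at r6c2, so r6c2=5.
Step 3. [r2c4∈{1,6}] in row 2, 6 fits only at r2c4 ⇒ r2c4=6.
Step 4. [r2c6∈{1,5}] 1 has one home in row 2: r2c6, so r2c6=1.
Step 5. [r5c6∈{5}] only 5 remains possible at r5c6. So r5c6=5.
Step 6. [r3c1∈{4}] nothing but 4 survives at r3c1. So r3c1=4.
Step 7. [r2c1∈{5}] nothing but 5 survives at r2c1 ⇒ r2c1=5.
Step 8. [r3c6∈{2}] r3c6 has the single candidate 2 ⇒ r3c6=2.
Step 9. [r6c4∈{4}] r6c4 is down to just 4, so r6c4=4.
Step 10. [r3c4∈{1}] r3c4 is down to just 1 ⇒ r3c4=1.
Step 11. [r3c5∈{6}] r3c5 has the single candidate 6 ⇒ r3c5=6.
Step 12. [r4c2∈{6}] nothing but 6 survives at r4c2, so r4c2=6.
Step 13. [r1c3∈{3}] r1c3 has the single candidate 3. So r1c3=3.
Step 14. [r2c2∈{2}] r2c2 has the single candidate 2 ⇒ r2c2=2.
Step 15. [r4c3∈{1}] r4c3 has the single candidate 1 ⇒ r4c3=1.
Step 16. [r1c5∈{5}] r1c5 is down to just 5. So r1c5=5.
Step 17. [r4c6∈{3}] r4c6's peers cover all but 3. So r4c6=3.
Step 18. [r6c3∈{2}] nothing but 2 survives at r6c3 ⇒ r6c3=2.

Answer: 6 1 3 2 5 4 / 5 2 4 6 3 1 / 4 3 5 1 6 2 / 2 6 1 5 4 3 / 1 4 6 3 2 5 / 3 5 2 4 1 6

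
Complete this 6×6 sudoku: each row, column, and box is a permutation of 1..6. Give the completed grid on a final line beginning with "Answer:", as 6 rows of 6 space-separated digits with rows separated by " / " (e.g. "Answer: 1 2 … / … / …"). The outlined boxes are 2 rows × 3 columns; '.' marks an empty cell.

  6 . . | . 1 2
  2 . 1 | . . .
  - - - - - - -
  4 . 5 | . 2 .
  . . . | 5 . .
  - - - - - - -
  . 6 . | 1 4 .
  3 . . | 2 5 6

Step 1. [r1c2∈{3,4,5}] across row 1, 5 lands solely at r1c2. So r1c2=5.
Step 2. [r5c6∈{3}] r5c6 is down to just 3. So r5c6=3.
Step 3. [r3c4∈{3,6}] r3c4 is the only open cell in row 3 admitting 6. So r3c4=6.
Step 4. [r3c2∈{1,3}] row 3 places 3 nowhere but r3c2 ⇒ r3c2=3.
Step 5. [r2c2∈{4}] only 4 remains possible at r2c2 ⇒ r2c2=4.
Step 6. [r2c4∈{3}] r2c4 has the single candidate 3 ⇒ r2c4=3.
Step 7. [r4c1∈{1}] nothing but 1 survives at r4c1 ⇒ r4c1=1.
Step 8. [r5c3∈{2}] r5c3 is down to just 2, so r5c3=2.
Step 9. [r4c6∈{4}] only 4 remains possible at r4c6 ⇒ r4c6=4.
Step 10. [r2c5∈{6}] only 6 remains possible at r2c5, so r2c5=6.
Step 11. [r1c3∈{3}] r1c3 has the single candidate 3, so r1c3=3.
Step 12. [r3c6∈{1}] r3c6 is down to just 1, so r3c6=1.
Step 13. [r4c3∈{6}] only 6 remains possible at r4c3 ⇒ r4c3=6.
Step 14. [r6c2∈{1}] r6c2 has the single candidate 1. So r6c2=1.
Step 15. [r6c3∈{4}] r6c3's peers cover all but 4. So r6c3=4.
Step 16. [r1c4∈{4}] nothing but 4 survives at r1c4, so r1c4=4.
Step 17. [r2c6∈{5}] r2c6 has the single candidate 5. So r2c6=5.
Step 18. [r4c5∈{3}] nothing but 3 survives at r4c5 ⇒ r4c5=3.
Step 19. [r4c2∈{2}] r4c2's peers cover all but 2. So r4c2=2.
Step 20. [r5c1∈{5}] r5c1's peers cover all but 5. So r5c1=5.

Answer: 6 5 3 4 1 2 / 2 4 1 3 6 5 / 4 3 5 6 2 1 / 1 2 6 5 3 4 / 5 6 2 1 4 3 / 3 1 4 2 5 6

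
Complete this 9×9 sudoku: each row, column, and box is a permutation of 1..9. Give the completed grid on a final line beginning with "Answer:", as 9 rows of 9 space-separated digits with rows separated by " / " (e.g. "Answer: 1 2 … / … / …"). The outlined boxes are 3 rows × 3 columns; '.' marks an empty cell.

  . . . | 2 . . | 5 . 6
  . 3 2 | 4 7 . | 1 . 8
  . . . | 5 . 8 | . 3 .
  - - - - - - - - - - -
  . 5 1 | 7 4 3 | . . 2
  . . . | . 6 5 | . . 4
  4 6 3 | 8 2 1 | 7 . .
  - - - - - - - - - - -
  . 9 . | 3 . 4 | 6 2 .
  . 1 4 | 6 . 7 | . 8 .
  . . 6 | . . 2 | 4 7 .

Step 1. [r2c8∈{9}] only 9 remains possible at r2c8. So r2c8=9.
Step 2. [r7c3∈{5,7,8}] 5 has one home in col 3: r7c3 ⇒ r7c3=5.
Step 3. [r6c9∈{5,9}] row 6 places 9 nowhere but r6c9, so r6c9=9.
Step 4. [r9c2∈{8}] r9c2's peers cover all but 8, so r9c2=8.
Step 5. [r4c1∈{8,9}] row 4 places 9 nowhere but r4c1 ⇒ r4c1=9.
Step 6. [r9c4∈{1,9}] col 4 places 1 nowhere but r9c4. So r9c4=1.
Step 7. [r9c5∈{5,9}] row 9 places 9 nowhere but r9c5. So r9c5=9.
Step 8. [r3c9∈{7}] nothing but 7 survives at r3c9 ⇒ r3c9=7.
Step 9. [r8c1∈{2,3}] row 8 places 2 nowhere but r8c1 ⇒ r8c1=2.
Step 10. [r5c7∈{3,8}] row 5 places 3 nowhere but r5c7, so r5c7=3.
Step 11. [r3c1∈{1,6}] row 3 places 6 nowhere but r3c1. So r3c1=6.
Step 12. [r1c1∈{1,7,8}] in col 1, 1 fits only at r1c1, so r1c1=1.
Step 13. [r1c3∈{7,8,9}] r1c3 is the only open cell in row 1 admitting 8. So r1c3=8.
Step 14. [r8c9∈{3,5}] 3 has one home in row 8: r8c9. So r8c9=3.
Step 15. [r1c2∈{4,7}] in row 1, 7 fits only at r1c2. So r1c2=7.
Step 16. [r5c3∈{7}] nothing but 7 survives at r5c3. So r5c3=7.
Step 17. [r6c8∈{5}] r6c8 has the single candidate 5 ⇒ r6c8=5.
Step 18. [r8c5∈{5}] r8c5 has the single candidate 5 ⇒ r8c5=5.
Step 19. [r5c1∈{8}] r5c1's peers cover all but 8. So r5c1=8.
Step 20. [r3c5∈{1}] r3c5 has the single candidate 1, so r3c5=1.
Step 21. [r7c5∈{8}] nothing but 8 survives at r7c5, so r7c5=8.
Step 22. [r9c1∈{3}] only 3 remains possible at r9c1, so r9c1=3.
Step 23. [r1c6∈{9}] r1c6 has the single candidate 9, so r1c6=9.
Step 24. [r4c7∈{8}] r4c7 is down to just 8. So r4c7=8.
Step 25. [r7c9∈{1}] r7c9 has the single candidate 1, so r7c9=1.
Step 26. [r9c9∈{5}] only 5 remains possible at r9c9, so r9c9=5.
Step 27. [r7c1∈{7}] r7c1 has the single candidate 7, so r7c1=7.
Step 28. [r2c1∈{5}] r2c1 is down to just 5, so r2c1=5.
Step 29. [r5c4∈{9}] r5c4 is down to just 9, so r5c4=9.
Step 30. [r1c5∈{3}] r1c5 is down to just 3 ⇒ r1c5=3.
Step 31. [r3c7∈{2}] only 2 remains possible at r3c7, so r3c7=2.
Step 32. [r4c8∈{6}] r4c8 has the single candidate 6, so r4c8=6.
Step 33. [r8c7∈{9}] only 9 remains possible at r8c7. So r8c7=9.
Step 34. [r2c6∈{6}] r2c6 has the single candidate 6, so r2c6=6.
Step 35. [r5c2∈{2}] r5c2's peers cover all but 2. So r5c2=2.
Step 36. [r1c8∈{4}] r1c8 is down to just 4. So r1c8=4.
Step 37. [r3c3∈{9}] r3c3 is down to just 9. So r3c3=9.
Step 38. [r3c2∈{4}] r3c2's peers cover all but 4 ⇒ r3c2=4.
Step 39. [r5c8∈{1}] nothing but 1 survives at r5c8 ⇒ r5c8=1.

Answer: 1 7 8 2 3 9 5 4 6 / 5 3 2 4 7 6 1 9 8 / 6 4 9 5 1 8 2 3 7 / 9 5 1 7 4 3 8 6 2 / 8 2 7 9 6 5 3 1 4 / 4 6 3 8 2 1 7 5 9 / 7 9 5 3 8 4 6 2 1 / 2 1 4 6 5 7 9 8 3 / 3 8 6 1 9 2 4 7 5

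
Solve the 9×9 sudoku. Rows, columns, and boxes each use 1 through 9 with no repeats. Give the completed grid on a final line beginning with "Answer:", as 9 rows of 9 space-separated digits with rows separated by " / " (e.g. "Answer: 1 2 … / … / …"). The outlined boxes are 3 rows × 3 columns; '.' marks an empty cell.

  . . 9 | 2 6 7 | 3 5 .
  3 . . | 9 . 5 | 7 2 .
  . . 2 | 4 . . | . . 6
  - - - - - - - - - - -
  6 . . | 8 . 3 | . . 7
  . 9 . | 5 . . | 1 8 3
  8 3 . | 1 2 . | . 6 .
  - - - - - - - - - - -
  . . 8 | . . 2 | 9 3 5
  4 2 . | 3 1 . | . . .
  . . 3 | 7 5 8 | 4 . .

Step 1. [r1c1∈{1}] only 1 remains possible at r1c1. So r1c1=1.
Step 2. [r3c7∈{8}] only 8 remains possible at r3c7, so r3c7=8.
Step 3. [r6c3∈{4,5,7}] r6c3 is the only open cell in row 6 admitting 7 ⇒ r6c3=7.
Step 4. [r4c8∈{4,9}] 4 has one home in col 8: r4c8, so r4c8=4.
Step 5. [r9c2∈{1,6}] row 9 places 6 nowhere but r9c2 ⇒ r9c2=6.
Step 6. [r2c9∈{1,4}] row 2 places 1 nowhere but r2c9. So r2c9=1.
Step 7. [r5c3∈{4}] r5c3 is down to just 4, so r5c3=4.
Step 8. [r3c1∈{5,7}] across col 1, 5 lands solely at r3c1, so r3c1=5.
Step 9. [r4c2∈{1,5}] 5 has one home in col 2: r4c2, so r4c2=5.
Step 10. [r1c2∈{4,8}] across row 1, 8 lands solely at r1c2. So r1c2=8.
Step 11. [r8c6∈{6,9}] in row 8, 9 fits only at r8c6. So r8c6=9.
Step 12. [r7c1∈{7}] r7c1 is down to just 7, so r7c1=7.
Step 13. [r8c7∈{6}] r8c7 is down to just 6, so r8c7=6.
Step 14. [r3c6∈{1}] r3c6 has the single candidate 1 ⇒ r3c6=1.
Step 15. [r7c2∈{1}] r7c2 is down to just 1 ⇒ r7c2=1.
Step 16. [r5c6∈{6}] r5c6 is down to just 6, so r5c6=6.
Step 17. [r4c7∈{2}] r4c7's peers cover all but 2 ⇒ r4c7=2.
Step 18. [r7c5∈{4}] only 4 remains possible at r7c5 ⇒ r7c5=4.
Step 19. [r4c5∈{9}] r4c5 is down to just 9 ⇒ r4c5=9.
Step 20. [r2c3∈{6}] r2c3's peers cover all but 6, so r2c3=6.
Step 21. [r5c5∈{7}] only 7 remains possible at r5c5 ⇒ r5c5=7.
Step 22. [r8c9∈{8}] r8c9's peers cover all but 8. So r8c9=8.
Step 23. [r9c9∈{2}] r9c9's peers cover all but 2, so r9c9=2.
Step 24. [r3c5∈{3}] r3c5 has the single candidate 3 ⇒ r3c5=3.
Step 25. [r8c8∈{7}] nothing but 7 survives at r8c8 ⇒ r8c8=7.
Step 26. [r2c2∈{4}] r2c2 has the single candidate 4. So r2c2=4.
Step 27. [r1c9∈{4}] only 4 remains possible at r1c9, so r1c9=4.
Step 28. [r5c1∈{2}] only 2 remains possible at r5c1, so r5c1=2.
Step 29. [r3c8∈{9}] only 9 remains possible at r3c8. So r3c8=9.
Step 30. [r8c3∈{5}] r8c3's peers cover all but 5, so r8c3=5.
Step 31. [r2c5∈{8}] nothing but 8 survives at r2c5 ⇒ r2c5=8.
Step 32. [r4c3∈{1}] r4c3 has the single candidate 1. So r4c3=1.
Step 33. [r6c7∈{5}] r6c7 has the single candidate 5, so r6c7=5.
Step 34. [r9c8∈{1}] only 1 remains possible at r9c8 ⇒ r9c8=1.
Step 35. [r6c9∈{9}] only 9 remains possible at r6c9. So r6c9=9.
Step 36. [r6c6∈{4}] only 4 remains possible at r6c6. So r6c6=4.
Step 37. [r3c2∈{7}] r3c2 has the single candidate 7 ⇒ r3c2=7.
Step 38. [r9c1∈{9}] r9c1's peers cover all but 9, so r9c1=9.
Step 39. [r7c4∈{6}] r7c4 has the single candidate 6. So r7c4=6.

Answer: 1 8 9 2 6 7 3 5 4 / 3 4 6 9 8 5 7 2 1 / 5 7 2 4 3 1 8 9 6 / 6 5 1 8 9 3 2 4 7 / 2 9 4 5 7 6 1 8 3 / 8 3 7 1 2 4 5 6 9 / 7 1 8 6 4 2 9 3 5 / 4 2 5 3 1 9 6 7 8 / 9 6 3 7 5 8 4 1 2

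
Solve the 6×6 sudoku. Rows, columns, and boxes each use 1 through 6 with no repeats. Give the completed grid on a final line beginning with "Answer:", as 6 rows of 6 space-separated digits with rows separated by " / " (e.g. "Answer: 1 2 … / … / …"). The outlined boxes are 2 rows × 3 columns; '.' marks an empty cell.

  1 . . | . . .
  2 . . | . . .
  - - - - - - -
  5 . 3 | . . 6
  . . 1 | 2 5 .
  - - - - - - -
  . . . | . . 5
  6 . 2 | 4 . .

Step 1. [r5c1∈{3,4}] r5c1 is the only open cell in col 1 admitting 3. So r5c1=3.
Step 2. [r4c6∈{3,4}] r4c6 is the only open cell in row 4 admitting 3. So r4c6=3.
Step 3. [r6c6∈{1}] r6c6's peers cover all but 1 ⇒ r6c6=1.
Step 4. [r2c6∈{4}] r2c6's peers cover all but 4, so r2c6=4.
Step 5. [r5c4∈{6}] r5c4 has the single candidate 6 ⇒ r5c4=6.
Step 6. [r4c2∈{4,6}] across row 4, 6 lands solely at r4c2, so r4c2=6.
Step 7. [r3c4∈{1}] r3c4 is down to just 1 ⇒ r3c4=1.
Step 8. [r6c5∈{3}] only 3 remains possible at r6c5, so r6c5=3.
Step 9. [r6c2∈{5}] only 5 remains possible at r6c2. So r6c2=5.
Step 10. [r2c2∈{3}] r2c2 has the single candidate 3. So r2c2=3.
Step 11. [r1c2∈{4}] nothing but 4 survives at r1c2 ⇒ r1c2=4.
Step 12. [r2c4∈{5}] r2c4 has the single candidate 5, so r2c4=5.
Step 13. [r2c3∈{6}] r2c3 has the single candidate 6 ⇒ r2c3=6.
Step 14. [r5c5∈{2}] r5c5 has the single candidate 2 ⇒ r5c5=2.
Step 15. [r5c3∈{4}] r5c3 has the single candidate 4 ⇒ r5c3=4.
Step 16. [r2c5∈{1}] r2c5's peers cover all but 1, so r2c5=1.
Step 17. [r1c6∈{2}] r1c6's peers cover all but 2, so r1c6=2.
Step 18. [r3c5∈{4}] only 4 remains possible at r3c5, so r3c5=4.
Step 19. [r1c4∈{3}] r1c4 has the single candidate 3, so r1c4=3.
Step 20. [r5c2∈{1}] only 1 remains possible at r5c2. So r5c2=1.
Step 21. [r3c2∈{2}] only 2 remains possible at r3c2 ⇒ r3c2=2.
Step 22. [r4c1∈{4}] nothing but 4 survives at r4c1, so r4c1=4.
Step 23. [r1c3∈{5}] only 5 remains possible at r1c3, so r1c3=5.
Step 24. [r1c5∈{6}] only 6 remains possible at r1c5. So r1c5=6.

Answer: 1 4 5 3 6 2 / 2 3 6 5 1 4 / 5 2 3 1 4 6 / 4 6 1 2 5 3 / 3 1 4 6 2 5 / 6 5 2 4 3 1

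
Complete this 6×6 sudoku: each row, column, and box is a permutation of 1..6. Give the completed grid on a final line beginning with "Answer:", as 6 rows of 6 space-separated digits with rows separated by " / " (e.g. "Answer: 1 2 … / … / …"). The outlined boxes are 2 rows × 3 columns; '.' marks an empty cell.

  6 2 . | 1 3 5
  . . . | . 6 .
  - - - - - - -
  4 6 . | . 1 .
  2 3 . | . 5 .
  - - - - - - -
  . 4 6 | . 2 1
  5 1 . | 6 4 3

Step 1. [r2c3∈{1,3,4,5}] across col 3, 3 lands solely at r2c3 ⇒ r2c3=3.
Step 2. [r3c6∈{2}] r3c6 has the single candidate 2. So r3c6=2.
Step 3. [r4c4∈{4}] nothing but 4 survives at r4c4 ⇒ r4c4=4.
Step 4. [r4c3∈{1}] r4c3 has the single candidate 1, so r4c3=1.
Step 5. [r5c1∈{3}] only 3 remains possible at r5c1, so r5c1=3.
Step 6. [r3c4∈{3}] only 3 remains possible at r3c4 ⇒ r3c4=3.
Step 7. [r1c3∈{4}] r1c3 has the single candidate 4, so r1c3=4.
Step 8. [r6c3∈{2}] only 2 remains possible at r6c3 ⇒ r6c3=2.
Step 9. [r5c4∈{5}] nothing but 5 survives at r5c4. So r5c4=5.
Step 10. [r3c3∈{5}] r3c3 has the single candidate 5. So r3c3=5.
Step 11. [r4c6∈{6}] nothing but 6 survives at r4c6. So r4c6=6.
Step 12. [r2c1∈{1}] only 1 remains possible at r2c1, so r2c1=1.
Step 13. [r2c6∈{4}] nothing but 4 survives at r2c6 ⇒ r2c6=4.
Step 14. [r2c4∈{2}] only 2 remains possible at r2c4. So r2c4=2.
Step 15. [r2c2∈{5}] r2c2's peers cover all but 5 ⇒ r2c2=5.

Answer: 6 2 4 1 3 5 / 1 5 3 2 6 4 / 4 6 5 3 1 2 / 2 3 1 4 5 6 / 3 4 6 5 2 1 / 5 1 2 6 4 3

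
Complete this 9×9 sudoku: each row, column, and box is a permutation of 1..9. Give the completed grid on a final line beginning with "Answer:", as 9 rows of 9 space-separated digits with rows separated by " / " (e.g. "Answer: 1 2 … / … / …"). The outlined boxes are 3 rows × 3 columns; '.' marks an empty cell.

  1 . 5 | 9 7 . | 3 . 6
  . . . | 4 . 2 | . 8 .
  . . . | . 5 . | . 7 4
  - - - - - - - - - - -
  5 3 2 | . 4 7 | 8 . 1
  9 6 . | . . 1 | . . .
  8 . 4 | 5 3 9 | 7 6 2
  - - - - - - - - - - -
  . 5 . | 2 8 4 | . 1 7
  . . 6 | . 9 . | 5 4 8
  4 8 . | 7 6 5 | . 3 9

Step 1. [r7c1∈{3}] only 3 remains possible at r7c1, so r7c1=3.
Step 2. [r3c3∈{3,8,9}] r3c3 is the only open cell in col 3 admitting 8. So r3c3=8.
Step 3. [r8c4∈{1,3}] 1 has one home in box 8: r8c4 ⇒ r8c4=1.
Step 4. [r3c6∈{3,6}] in col 6, 6 fits only at r3c6 ⇒ r3c6=6.
Step 5. [r3c1∈{2}] r3c1 is down to just 2, so r3c1=2.
Step 6. [r3c2∈{9}] only 9 remains possible at r3c2. So r3c2=9.
Step 7. [r2c2∈{7}] r2c2's peers cover all but 7. So r2c2=7.
Step 8. [r5c8∈{5}] r5c8 has the single candidate 5. So r5c8=5.
Step 9. [r2c7∈{1,9}] across row 2, 9 lands solely at r2c7 ⇒ r2c7=9.
Step 10. [r3c7∈{1}] r3c7 is down to just 1. So r3c7=1.
Step 11. [r8c6∈{3}] nothing but 3 survives at r8c6, so r8c6=3.
Step 12. [r9c3∈{1}] r9c3 is down to just 1, so r9c3=1.
Step 13. [r5c5∈{2}] r5c5 is down to just 2, so r5c5=2.
Step 14. [r5c3∈{7}] only 7 remains possible at r5c3, so r5c3=7.
Step 15. [r2c5∈{1}] only 1 remains possible at r2c5 ⇒ r2c5=1.
Step 16. [r7c3∈{9}] r7c3 has the single candidate 9, so r7c3=9.
Step 17. [r2c9∈{5}] nothing but 5 survives at r2c9, so r2c9=5.
Step 18. [r5c7∈{4}] only 4 remains possible at r5c7 ⇒ r5c7=4.
Step 19. [r4c4∈{6}] only 6 remains possible at r4c4 ⇒ r4c4=6.
Step 20. [r3c4∈{3}] nothing but 3 survives at r3c4 ⇒ r3c4=3.
Step 21. [r2c1∈{6}] r2c1's peers cover all but 6, so r2c1=6.
Step 22. [r5c9∈{3}] nothing but 3 survives at r5c9, so r5c9=3.
Step 23. [r4c8∈{9}] r4c8 has the single candidate 9. So r4c8=9.
Step 24. [r1c6∈{8}] nothing but 8 survives at r1c6 ⇒ r1c6=8.
Step 25. [r1c2∈{4}] r1c2's peers cover all but 4, so r1c2=4.
Step 26. [r7c7∈{6}] r7c7 has the single candidate 6. So r7c7=6.
Step 27. [r8c2∈{2}] r8c2 has the single candidate 2, so r8c2=2.
Step 28. [r5c4∈{8}] r5c4's peers cover all but 8. So r5c4=8.
Step 29. [r8c1∈{7}] nothing but 7 survives at r8c1, so r8c1=7.
Step 30. [r2c3∈{3}] r2c3 is down to just 3, so r2c3=3.
Step 31. [r1c8∈{2}] nothing but 2 survives at r1c8, so r1c8=2.
Step 32. [r6c2∈{1}] only 1 remains possible at r6c2 ⇒ r6c2=1.
Step 33. [r9c7∈{2}] r9c7 has the single candidate 2. So r9c7=2.

Answer: 1 4 5 9 7 8 3 2 6 / 6 7 3 4 1 2 9 8 5 / 2 9 8 3 5 6 1 7 4 / 5 3 2 6 4 7 8 9 1 / 9 6 7 8 2 1 4 5 3 / 8 1 4 5 3 9 7 6 2 / 3 5 9 2 8 4 6 1 7 / 7 2 6 1 9 3 5 4 8 / 4 8 1 7 6 5 2 3 9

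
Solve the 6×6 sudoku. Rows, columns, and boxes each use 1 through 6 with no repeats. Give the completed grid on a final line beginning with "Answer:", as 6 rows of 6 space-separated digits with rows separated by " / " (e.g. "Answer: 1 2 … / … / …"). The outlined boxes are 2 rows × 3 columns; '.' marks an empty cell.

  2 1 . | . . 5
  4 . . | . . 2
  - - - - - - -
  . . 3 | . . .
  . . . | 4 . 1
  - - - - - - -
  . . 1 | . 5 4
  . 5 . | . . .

Step 1. [r3c6∈{6}] r3c6 has the single candidate 6 ⇒ r3c6=6.
Step 2. [r1c3∈{6}] only 6 remains possible at r1c3, so r1c3=6.
Step 3. [r1c4∈{3}] nothing but 3 survives at r1c4. So r1c4=3.
Step 4. [r3c5∈{2}] r3c5 has the single candidate 2 ⇒ r3c5=2.
Step 5. [r6c6∈{3}] nothing but 3 survives at r6c6, so r6c6=3.
Step 6. [r6c1∈{6}] only 6 remains possible at r6c1 ⇒ r6c1=6.
Step 7. [r2c5∈{1,6}] 6 has one home in col 5: r2c5, so r2c5=6.
Step 8. [r4c1∈{5}] only 5 remains possible at r4c1. So r4c1=5.
Step 9. [r4c3∈{2}] r4c3 has the single candidate 2. So r4c3=2.
Step 10. [r6c4∈{1,2}] across row 6, 2 lands solely at r6c4. So r6c4=2.
Step 11. [r5c2∈{2,3}] across row 5, 2 lands solely at r5c2 ⇒ r5c2=2.
Step 12. [r3c4∈{5}] only 5 remains possible at r3c4. So r3c4=5.
Step 13. [r2c3∈{5}] r2c3 has the single candidate 5. So r2c3=5.
Step 14. [r3c2∈{4}] nothing but 4 survives at r3c2. So r3c2=4.
Step 15. [r5c1∈{3}] nothing but 3 survives at r5c1. So r5c1=3.
Step 16. [r6c5∈{1}] r6c5 is down to just 1 ⇒ r6c5=1.
Step 17. [r3c1∈{1}] r3c1 has the single candidate 1, so r3c1=1.
Step 18. [r5c4∈{6}] only 6 remains possible at r5c4 ⇒ r5c4=6.
Step 19. [r6c3∈{4}] r6c3 has the single candidate 4, so r6c3=4.
Step 20. [r2c4∈{1}] r2c4's peers cover all but 1. So r2c4=1.
Step 21. [r1c5∈{4}] r1c5 has the single candidate 4, so r1c5=4.
Step 22. [r4c5∈{3}] r4c5 is down to just 3. So r4c5=3.
Step 23. [r4c2∈{6}] r4c2 has the single candidate 6, so r4c2=6.
Step 24. [r2c2∈{3}] only 3 remains possible at r2c2. So r2c2=3.

Answer: 2 1 6 3 4 5 / 4 3 5 1 6 2 / 1 4 3 5 2 6 / 5 6 2 4 3 1 / 3 2 1 6 5 4 / 6 5 4 2 1 3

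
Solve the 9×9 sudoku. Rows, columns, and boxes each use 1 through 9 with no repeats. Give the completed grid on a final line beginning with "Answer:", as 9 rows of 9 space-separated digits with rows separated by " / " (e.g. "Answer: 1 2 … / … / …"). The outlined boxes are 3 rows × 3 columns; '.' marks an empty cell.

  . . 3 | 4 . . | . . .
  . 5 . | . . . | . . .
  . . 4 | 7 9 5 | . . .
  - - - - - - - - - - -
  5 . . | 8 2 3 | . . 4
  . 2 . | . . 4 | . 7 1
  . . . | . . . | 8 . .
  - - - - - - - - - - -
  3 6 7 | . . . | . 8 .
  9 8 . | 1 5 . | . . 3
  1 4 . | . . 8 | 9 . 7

Step 1. [r5c5∈{6}] r5c5 is down to just 6 ⇒ r5c5=6.
Step 2. [r4c7∈{6}] r4c7 has the single candidate 6 ⇒ r4c7=6.
Step 3. [r3c2∈{1}] r3c2 is down to just 1, so r3c2=1.
Step 4. [r4c8∈{9}] r4c8's peers cover all but 9, so r4c8=9.
Step 5. [r7c7∈{1,2,4,5}] in row 7, 1 fits only at r7c7 ⇒ r7c7=1.
Step 6. [r8c3∈{2}] r8c3's peers cover all but 2. So r8c3=2.
Step 7. [r7c9∈{2,5}] across row 7, 5 lands solely at r7c9. So r7c9=5.
Step 8. [r9c8∈{2,6}] in box 9, 2 fits only at r9c8 ⇒ r9c8=2.
Step 9. [r8c8∈{4,6}] box 9 places 6 nowhere but r8c8 ⇒ r8c8=6.
Step 10. [r5c1∈{8}] r5c1 is down to just 8 ⇒ r5c1=8.
Step 11. [r3c9∈{2,6,8}] in row 3, 8 fits only at r3c9 ⇒ r3c9=8.
Step 12. [r3c1∈{2,6}] r3c1 is the only open cell in row 3 admitting 6, so r3c1=6.
Step 13. [r3c7∈{2,3}] in row 3, 2 fits only at r3c7 ⇒ r3c7=2.
Step 14. [r6c5∈{1,7}] col 5 places 7 nowhere but r6c5. So r6c5=7.
Step 15. [r5c3∈{9}] r5c3's peers cover all but 9, so r5c3=9.
Step 16. [r6c6∈{1,9}] r6c6 is the only open cell in box 5 admitting 1, so r6c6=1.
Step 17. [r2c8∈{1,3,4}] across col 8, 4 lands solely at r2c8 ⇒ r2c8=4.
Step 18. [r2c5∈{1,3,8}] 1 has one home in row 2: r2c5 ⇒ r2c5=1.
Step 19. [r2c4∈{2,3,6}] across box 2, 3 lands solely at r2c4 ⇒ r2c4=3.
Step 20. [r5c7∈{3,5}] row 5 places 3 nowhere but r5c7 ⇒ r5c7=3.
Step 21. [r7c4∈{2,9}] col 4 places 2 nowhere but r7c4, so r7c4=2.
Step 22. [r2c7∈{7}] nothing but 7 survives at r2c7, so r2c7=7.
Step 23. [r2c1∈{2}] nothing but 2 survives at r2c1 ⇒ r2c1=2.
Step 24. [r2c6∈{6}] only 6 remains possible at r2c6, so r2c6=6.
Step 25. [r6c8∈{5}] nothing but 5 survives at r6c8. So r6c8=5.
Step 26. [r1c2∈{7,9}] across col 2, 9 lands solely at r1c2 ⇒ r1c2=9.
Step 27. [r6c4∈{9}] r6c4 is down to just 9, so r6c4=9.
Step 28. [r7c6∈{9}] nothing but 9 survives at r7c6, so r7c6=9.
Step 29. [r1c5∈{8}] r1c5 is down to just 8, so r1c5=8.
Step 30. [r8c6∈{7}] nothing but 7 survives at r8c6 ⇒ r8c6=7.
Step 31. [r4c3∈{1}] r4c3's peers cover all but 1. So r4c3=1.
Step 32. [r1c7∈{5}] only 5 remains possible at r1c7 ⇒ r1c7=5.
Step 33. [r3c8∈{3}] only 3 remains possible at r3c8, so r3c8=3.
Step 34. [r7c5∈{4}] r7c5's peers cover all but 4, so r7c5=4.
Step 35. [r1c1∈{7}] r1c1's peers cover all but 7, so r1c1=7.
Step 36. [r9c3∈{5}] nothing but 5 survives at r9c3, so r9c3=5.
Step 37. [r6c2∈{3}] nothing but 3 survives at r6c2 ⇒ r6c2=3.
Step 38. [r9c4∈{6}] r9c4 is down to just 6, so r9c4=6.
Step 39. [r1c9∈{6}] r1c9 has the single candidate 6, so r1c9=6.
Step 40. [r8c7∈{4}] r8c7 is down to just 4, so r8c7=4.
Step 41. [r2c9∈{9}] r2c9 is down to just 9 ⇒ r2c9=9.
Step 42. [r9c5∈{3}] only 3 remains possible at r9c5. So r9c5=3.
Step 43. [r2c3∈{8}] r2c3's peers cover all but 8, so r2c3=8.
Step 44. [r4c2∈{7}] r4c2 is down to just 7. So r4c2=7.
Step 45. [r6c9∈{2}] only 2 remains possible at r6c9, so r6c9=2.
Step 46. [r6c3∈{6}] r6c3 has the single candidate 6, so r6c3=6.
Step 47. [r6c1∈{4}] r6c1's peers cover all but 4 ⇒ r6c1=4.
Step 48. [r5c4∈{5}] r5c4 is down to just 5, so r5c4=5.
Step 49. [r1c6∈{2}] r1c6 is down to just 2 ⇒ r1c6=2.
Step 50. [r1c8∈{1}] r1c8 is down to just 1 ⇒ r1c8=1.

Answer: 7 9 3 4 8 2 5 1 6 / 2 5 8 3 1 6 7 4 9 / 6 1 4 7 9 5 2 3 8 / 5 7 1 8 2 3 6 9 4 / 8 2 9 5 6 4 3 7 1 / 4 3 6 9 7 1 8 5 2 / 3 6 7 2 4 9 1 8 5 / 9 8 2 1 5 7 4 6 3 / 1 4 5 6 3 8 9 2 7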